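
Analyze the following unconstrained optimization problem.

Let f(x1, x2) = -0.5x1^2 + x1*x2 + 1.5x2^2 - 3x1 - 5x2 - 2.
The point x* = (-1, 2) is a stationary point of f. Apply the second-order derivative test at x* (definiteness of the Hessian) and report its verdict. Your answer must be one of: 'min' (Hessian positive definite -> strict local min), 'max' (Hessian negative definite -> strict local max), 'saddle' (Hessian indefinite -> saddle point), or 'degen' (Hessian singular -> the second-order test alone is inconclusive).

Compute the Hessian H = grad^2 f:
  H = [[-1, 1], [1, 3]]
Verify stationarity: grad f(x*) = H x* + g = (0, 0).
Eigenvalues of H: -1.2361, 3.2361.
Eigenvalues have mixed signs, so H is indefinite -> x* is a saddle point.

saddle


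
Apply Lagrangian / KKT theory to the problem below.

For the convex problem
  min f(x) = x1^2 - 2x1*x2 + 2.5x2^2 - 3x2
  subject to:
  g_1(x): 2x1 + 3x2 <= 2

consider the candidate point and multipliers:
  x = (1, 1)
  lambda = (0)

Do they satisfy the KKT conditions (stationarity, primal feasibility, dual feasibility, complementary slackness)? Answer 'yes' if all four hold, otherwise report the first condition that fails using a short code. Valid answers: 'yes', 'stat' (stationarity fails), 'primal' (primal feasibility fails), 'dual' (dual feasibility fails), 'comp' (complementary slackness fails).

Gradient of f: grad f(x) = Q x + c = (0, 0)
Constraint values g_i(x) = a_i^T x - b_i:
  g_1((1, 1)) = 3
Stationarity residual: grad f(x) + sum_i lambda_i a_i = (0, 0)
  -> stationarity OK
Primal feasibility (all g_i <= 0): FAILS
Dual feasibility (all lambda_i >= 0): OK
Complementary slackness (lambda_i * g_i(x) = 0 for all i): OK

Verdict: the first failing condition is primal_feasibility -> primal.

primal


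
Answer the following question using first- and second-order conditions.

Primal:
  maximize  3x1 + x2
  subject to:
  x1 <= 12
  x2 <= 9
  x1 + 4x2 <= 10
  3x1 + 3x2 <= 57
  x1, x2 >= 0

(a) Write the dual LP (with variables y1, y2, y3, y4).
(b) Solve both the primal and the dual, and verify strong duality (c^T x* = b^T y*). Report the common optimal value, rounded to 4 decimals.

The standard primal-dual pair for 'max c^T x s.t. A x <= b, x >= 0' is:
  Dual:  min b^T y  s.t.  A^T y >= c,  y >= 0.

So the dual LP is:
  minimize  12y1 + 9y2 + 10y3 + 57y4
  subject to:
    y1 + y3 + 3y4 >= 3
    y2 + 4y3 + 3y4 >= 1
    y1, y2, y3, y4 >= 0

Solving the primal: x* = (10, 0).
  primal value c^T x* = 30.
Solving the dual: y* = (0, 0, 3, 0).
  dual value b^T y* = 30.
Strong duality: c^T x* = b^T y*. Confirmed.

30


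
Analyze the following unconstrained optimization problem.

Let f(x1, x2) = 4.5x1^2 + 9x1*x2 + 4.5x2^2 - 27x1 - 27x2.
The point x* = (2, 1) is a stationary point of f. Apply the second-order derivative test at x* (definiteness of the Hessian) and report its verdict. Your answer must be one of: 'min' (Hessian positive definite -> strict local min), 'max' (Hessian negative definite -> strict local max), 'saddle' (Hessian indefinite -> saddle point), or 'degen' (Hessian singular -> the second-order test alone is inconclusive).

Compute the Hessian H = grad^2 f:
  H = [[9, 9], [9, 9]]
Verify stationarity: grad f(x*) = H x* + g = (0, 0).
Eigenvalues of H: 0, 18.
H has a zero eigenvalue (singular; positive semidefinite but not definite), so H is neither positive definite, negative definite, nor indefinite. The second-order test alone is inconclusive -> degen.
(Indeed, f is constant along the null direction of H through x*, so x* is not a strict local extremum.)

degen


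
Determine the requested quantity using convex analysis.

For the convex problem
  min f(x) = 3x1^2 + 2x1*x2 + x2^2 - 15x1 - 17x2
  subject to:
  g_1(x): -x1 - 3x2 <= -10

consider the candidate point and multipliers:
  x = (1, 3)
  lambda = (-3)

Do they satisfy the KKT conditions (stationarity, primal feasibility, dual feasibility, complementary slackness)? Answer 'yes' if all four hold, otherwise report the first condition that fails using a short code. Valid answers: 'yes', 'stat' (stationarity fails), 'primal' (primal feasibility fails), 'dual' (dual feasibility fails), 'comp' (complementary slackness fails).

Gradient of f: grad f(x) = Q x + c = (-3, -9)
Constraint values g_i(x) = a_i^T x - b_i:
  g_1((1, 3)) = 0
Stationarity residual: grad f(x) + sum_i lambda_i a_i = (0, 0)
  -> stationarity OK
Primal feasibility (all g_i <= 0): OK
Dual feasibility (all lambda_i >= 0): FAILS
Complementary slackness (lambda_i * g_i(x) = 0 for all i): OK

Verdict: the first failing condition is dual_feasibility -> dual.

dual


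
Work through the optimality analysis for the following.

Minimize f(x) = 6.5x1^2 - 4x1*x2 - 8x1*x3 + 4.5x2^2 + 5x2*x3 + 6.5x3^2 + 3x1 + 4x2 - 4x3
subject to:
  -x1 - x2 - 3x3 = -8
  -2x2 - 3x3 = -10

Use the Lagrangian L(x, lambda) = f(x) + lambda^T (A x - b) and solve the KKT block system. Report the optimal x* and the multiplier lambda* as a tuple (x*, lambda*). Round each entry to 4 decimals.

Form the Lagrangian:
  L(x, lambda) = (1/2) x^T Q x + c^T x + lambda^T (A x - b)
Stationarity (grad_x L = 0): Q x + c + A^T lambda = 0.
Primal feasibility: A x = b.

This gives the KKT block system:
  [ Q   A^T ] [ x     ]   [-c ]
  [ A    0  ] [ lambda ] = [ b ]

Solving the linear system:
  x*      = (0.4346, 2.4346, 1.7103)
  lambda* = (-14.771, 23.7477)
  f(x*)   = 61.7547

x* = (0.4346, 2.4346, 1.7103), lambda* = (-14.771, 23.7477)


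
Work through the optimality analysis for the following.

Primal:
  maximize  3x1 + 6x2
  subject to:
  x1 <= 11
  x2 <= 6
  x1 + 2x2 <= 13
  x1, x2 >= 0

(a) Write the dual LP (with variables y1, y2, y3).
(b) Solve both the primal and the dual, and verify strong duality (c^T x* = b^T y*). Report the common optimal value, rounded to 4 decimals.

The standard primal-dual pair for 'max c^T x s.t. A x <= b, x >= 0' is:
  Dual:  min b^T y  s.t.  A^T y >= c,  y >= 0.

So the dual LP is:
  minimize  11y1 + 6y2 + 13y3
  subject to:
    y1 + y3 >= 3
    y2 + 2y3 >= 6
    y1, y2, y3 >= 0

Solving the primal: x* = (1, 6).
  primal value c^T x* = 39.
Solving the dual: y* = (0, 0, 3).
  dual value b^T y* = 39.
Strong duality: c^T x* = b^T y*. Confirmed.

39


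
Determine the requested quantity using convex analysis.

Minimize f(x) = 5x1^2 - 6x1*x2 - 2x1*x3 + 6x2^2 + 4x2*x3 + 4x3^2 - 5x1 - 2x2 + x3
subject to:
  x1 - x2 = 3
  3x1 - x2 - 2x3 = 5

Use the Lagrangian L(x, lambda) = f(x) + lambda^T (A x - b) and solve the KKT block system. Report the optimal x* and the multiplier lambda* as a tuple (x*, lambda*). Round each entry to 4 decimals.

Form the Lagrangian:
  L(x, lambda) = (1/2) x^T Q x + c^T x + lambda^T (A x - b)
Stationarity (grad_x L = 0): Q x + c + A^T lambda = 0.
Primal feasibility: A x = b.

This gives the KKT block system:
  [ Q   A^T ] [ x     ]   [-c ]
  [ A    0  ] [ lambda ] = [ b ]

Solving the linear system:
  x*      = (2.0909, -0.9091, 1.0909)
  lambda* = (-22.0455, 0.9545)
  f(x*)   = 26.9091

x* = (2.0909, -0.9091, 1.0909), lambda* = (-22.0455, 0.9545)


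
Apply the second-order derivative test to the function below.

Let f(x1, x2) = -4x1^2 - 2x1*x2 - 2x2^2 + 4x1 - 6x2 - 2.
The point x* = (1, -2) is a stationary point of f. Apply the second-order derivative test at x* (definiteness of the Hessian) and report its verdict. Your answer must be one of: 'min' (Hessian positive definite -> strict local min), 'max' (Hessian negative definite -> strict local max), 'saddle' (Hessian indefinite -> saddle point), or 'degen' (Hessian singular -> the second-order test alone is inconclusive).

Compute the Hessian H = grad^2 f:
  H = [[-8, -2], [-2, -4]]
Verify stationarity: grad f(x*) = H x* + g = (0, 0).
Eigenvalues of H: -8.8284, -3.1716.
Both eigenvalues < 0, so H is negative definite -> x* is a strict local max.

max


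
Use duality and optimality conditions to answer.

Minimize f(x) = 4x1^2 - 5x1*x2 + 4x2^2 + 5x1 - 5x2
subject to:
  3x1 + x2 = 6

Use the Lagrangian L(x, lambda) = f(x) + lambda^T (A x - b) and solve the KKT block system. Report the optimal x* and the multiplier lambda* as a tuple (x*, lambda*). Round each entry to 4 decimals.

Form the Lagrangian:
  L(x, lambda) = (1/2) x^T Q x + c^T x + lambda^T (A x - b)
Stationarity (grad_x L = 0): Q x + c + A^T lambda = 0.
Primal feasibility: A x = b.

This gives the KKT block system:
  [ Q   A^T ] [ x     ]   [-c ]
  [ A    0  ] [ lambda ] = [ b ]

Solving the linear system:
  x*      = (1.4, 1.8)
  lambda* = (-2.4)
  f(x*)   = 6.2

x* = (1.4, 1.8), lambda* = (-2.4)


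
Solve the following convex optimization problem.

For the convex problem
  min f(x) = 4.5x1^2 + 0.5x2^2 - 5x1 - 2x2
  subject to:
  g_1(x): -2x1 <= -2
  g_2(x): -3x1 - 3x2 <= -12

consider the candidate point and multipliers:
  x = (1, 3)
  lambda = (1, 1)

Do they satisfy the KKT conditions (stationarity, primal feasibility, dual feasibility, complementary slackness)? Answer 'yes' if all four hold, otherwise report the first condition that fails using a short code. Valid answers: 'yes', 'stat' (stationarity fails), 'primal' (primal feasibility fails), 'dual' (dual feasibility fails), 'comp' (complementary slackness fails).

Gradient of f: grad f(x) = Q x + c = (4, 1)
Constraint values g_i(x) = a_i^T x - b_i:
  g_1((1, 3)) = 0
  g_2((1, 3)) = 0
Stationarity residual: grad f(x) + sum_i lambda_i a_i = (-1, -2)
  -> stationarity FAILS
Primal feasibility (all g_i <= 0): OK
Dual feasibility (all lambda_i >= 0): OK
Complementary slackness (lambda_i * g_i(x) = 0 for all i): OK

Verdict: the first failing condition is stationarity -> stat.

stat


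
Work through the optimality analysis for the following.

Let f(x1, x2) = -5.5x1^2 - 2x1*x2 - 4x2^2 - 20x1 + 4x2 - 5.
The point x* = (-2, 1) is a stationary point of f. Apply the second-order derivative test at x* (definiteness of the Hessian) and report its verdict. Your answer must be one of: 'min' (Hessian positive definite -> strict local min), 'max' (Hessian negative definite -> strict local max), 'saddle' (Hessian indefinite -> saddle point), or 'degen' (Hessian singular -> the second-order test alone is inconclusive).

Compute the Hessian H = grad^2 f:
  H = [[-11, -2], [-2, -8]]
Verify stationarity: grad f(x*) = H x* + g = (0, 0).
Eigenvalues of H: -12, -7.
Both eigenvalues < 0, so H is negative definite -> x* is a strict local max.

max


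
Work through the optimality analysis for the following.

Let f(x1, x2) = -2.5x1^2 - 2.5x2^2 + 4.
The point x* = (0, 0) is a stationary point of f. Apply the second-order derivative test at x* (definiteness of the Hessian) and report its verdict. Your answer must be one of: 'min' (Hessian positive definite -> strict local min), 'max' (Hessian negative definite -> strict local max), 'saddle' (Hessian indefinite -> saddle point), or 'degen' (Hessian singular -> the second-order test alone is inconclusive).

Compute the Hessian H = grad^2 f:
  H = [[-5, 0], [0, -5]]
Verify stationarity: grad f(x*) = H x* + g = (0, 0).
Eigenvalues of H: -5, -5.
Both eigenvalues < 0, so H is negative definite -> x* is a strict local max.

max


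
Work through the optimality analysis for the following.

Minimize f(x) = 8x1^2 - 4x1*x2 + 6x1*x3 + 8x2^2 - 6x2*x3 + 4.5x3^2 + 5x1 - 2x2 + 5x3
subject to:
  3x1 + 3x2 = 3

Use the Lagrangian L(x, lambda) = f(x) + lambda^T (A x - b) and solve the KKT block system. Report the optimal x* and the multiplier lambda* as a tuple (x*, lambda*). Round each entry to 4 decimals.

Form the Lagrangian:
  L(x, lambda) = (1/2) x^T Q x + c^T x + lambda^T (A x - b)
Stationarity (grad_x L = 0): Q x + c + A^T lambda = 0.
Primal feasibility: A x = b.

This gives the KKT block system:
  [ Q   A^T ] [ x     ]   [-c ]
  [ A    0  ] [ lambda ] = [ b ]

Solving the linear system:
  x*      = (0.4861, 0.5139, -0.537)
  lambda* = (-2.5)
  f(x*)   = 3.1088

x* = (0.4861, 0.5139, -0.537), lambda* = (-2.5)


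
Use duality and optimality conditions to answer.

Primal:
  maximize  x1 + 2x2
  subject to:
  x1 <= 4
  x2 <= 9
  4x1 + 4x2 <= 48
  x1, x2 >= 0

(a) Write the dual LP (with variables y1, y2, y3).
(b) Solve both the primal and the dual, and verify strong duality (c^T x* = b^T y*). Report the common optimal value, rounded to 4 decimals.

The standard primal-dual pair for 'max c^T x s.t. A x <= b, x >= 0' is:
  Dual:  min b^T y  s.t.  A^T y >= c,  y >= 0.

So the dual LP is:
  minimize  4y1 + 9y2 + 48y3
  subject to:
    y1 + 4y3 >= 1
    y2 + 4y3 >= 2
    y1, y2, y3 >= 0

Solving the primal: x* = (3, 9).
  primal value c^T x* = 21.
Solving the dual: y* = (0, 1, 0.25).
  dual value b^T y* = 21.
Strong duality: c^T x* = b^T y*. Confirmed.

21


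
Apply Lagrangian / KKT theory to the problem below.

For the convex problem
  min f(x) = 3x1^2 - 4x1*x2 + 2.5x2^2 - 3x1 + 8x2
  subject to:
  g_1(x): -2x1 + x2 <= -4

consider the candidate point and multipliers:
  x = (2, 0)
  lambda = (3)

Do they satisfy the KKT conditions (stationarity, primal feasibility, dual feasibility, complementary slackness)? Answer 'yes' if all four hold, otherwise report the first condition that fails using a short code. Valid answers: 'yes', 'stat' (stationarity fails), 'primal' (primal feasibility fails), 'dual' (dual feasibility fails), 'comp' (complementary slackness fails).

Gradient of f: grad f(x) = Q x + c = (9, 0)
Constraint values g_i(x) = a_i^T x - b_i:
  g_1((2, 0)) = 0
Stationarity residual: grad f(x) + sum_i lambda_i a_i = (3, 3)
  -> stationarity FAILS
Primal feasibility (all g_i <= 0): OK
Dual feasibility (all lambda_i >= 0): OK
Complementary slackness (lambda_i * g_i(x) = 0 for all i): OK

Verdict: the first failing condition is stationarity -> stat.

stat


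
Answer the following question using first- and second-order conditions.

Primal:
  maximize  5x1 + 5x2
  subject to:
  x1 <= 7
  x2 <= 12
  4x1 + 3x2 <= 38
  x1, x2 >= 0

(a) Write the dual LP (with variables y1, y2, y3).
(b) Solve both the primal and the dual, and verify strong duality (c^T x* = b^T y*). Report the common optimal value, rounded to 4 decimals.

The standard primal-dual pair for 'max c^T x s.t. A x <= b, x >= 0' is:
  Dual:  min b^T y  s.t.  A^T y >= c,  y >= 0.

So the dual LP is:
  minimize  7y1 + 12y2 + 38y3
  subject to:
    y1 + 4y3 >= 5
    y2 + 3y3 >= 5
    y1, y2, y3 >= 0

Solving the primal: x* = (0.5, 12).
  primal value c^T x* = 62.5.
Solving the dual: y* = (0, 1.25, 1.25).
  dual value b^T y* = 62.5.
Strong duality: c^T x* = b^T y*. Confirmed.

62.5


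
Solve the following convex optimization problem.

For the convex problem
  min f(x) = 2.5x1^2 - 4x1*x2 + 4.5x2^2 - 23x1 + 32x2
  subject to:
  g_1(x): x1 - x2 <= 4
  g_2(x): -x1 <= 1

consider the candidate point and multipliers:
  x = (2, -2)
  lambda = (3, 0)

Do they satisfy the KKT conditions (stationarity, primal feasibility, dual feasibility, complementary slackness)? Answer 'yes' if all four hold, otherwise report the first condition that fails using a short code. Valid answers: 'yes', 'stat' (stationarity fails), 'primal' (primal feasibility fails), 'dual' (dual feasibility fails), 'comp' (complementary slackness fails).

Gradient of f: grad f(x) = Q x + c = (-5, 6)
Constraint values g_i(x) = a_i^T x - b_i:
  g_1((2, -2)) = 0
  g_2((2, -2)) = -3
Stationarity residual: grad f(x) + sum_i lambda_i a_i = (-2, 3)
  -> stationarity FAILS
Primal feasibility (all g_i <= 0): OK
Dual feasibility (all lambda_i >= 0): OK
Complementary slackness (lambda_i * g_i(x) = 0 for all i): OK

Verdict: the first failing condition is stationarity -> stat.

stat


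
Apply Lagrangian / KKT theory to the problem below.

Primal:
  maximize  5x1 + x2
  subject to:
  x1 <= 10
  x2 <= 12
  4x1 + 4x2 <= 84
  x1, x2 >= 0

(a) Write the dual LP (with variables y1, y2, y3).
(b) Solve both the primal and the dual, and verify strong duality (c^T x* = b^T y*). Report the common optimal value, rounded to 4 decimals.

The standard primal-dual pair for 'max c^T x s.t. A x <= b, x >= 0' is:
  Dual:  min b^T y  s.t.  A^T y >= c,  y >= 0.

So the dual LP is:
  minimize  10y1 + 12y2 + 84y3
  subject to:
    y1 + 4y3 >= 5
    y2 + 4y3 >= 1
    y1, y2, y3 >= 0

Solving the primal: x* = (10, 11).
  primal value c^T x* = 61.
Solving the dual: y* = (4, 0, 0.25).
  dual value b^T y* = 61.
Strong duality: c^T x* = b^T y*. Confirmed.

61


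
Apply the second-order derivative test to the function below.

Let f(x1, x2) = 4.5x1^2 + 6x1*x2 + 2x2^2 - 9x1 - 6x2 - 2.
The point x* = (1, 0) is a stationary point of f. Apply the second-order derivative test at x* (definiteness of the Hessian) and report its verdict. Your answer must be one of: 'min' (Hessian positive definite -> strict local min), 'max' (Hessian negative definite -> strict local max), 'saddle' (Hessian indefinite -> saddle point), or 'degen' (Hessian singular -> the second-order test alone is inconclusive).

Compute the Hessian H = grad^2 f:
  H = [[9, 6], [6, 4]]
Verify stationarity: grad f(x*) = H x* + g = (0, 0).
Eigenvalues of H: 0, 13.
H has a zero eigenvalue (singular; positive semidefinite but not definite), so H is neither positive definite, negative definite, nor indefinite. The second-order test alone is inconclusive -> degen.
(Indeed, f is constant along the null direction of H through x*, so x* is not a strict local extremum.)

degen


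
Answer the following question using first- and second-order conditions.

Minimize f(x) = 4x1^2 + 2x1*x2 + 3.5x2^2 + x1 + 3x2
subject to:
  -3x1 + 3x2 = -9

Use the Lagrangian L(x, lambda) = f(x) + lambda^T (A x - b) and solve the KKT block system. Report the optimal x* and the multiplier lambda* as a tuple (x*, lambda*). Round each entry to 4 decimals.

Form the Lagrangian:
  L(x, lambda) = (1/2) x^T Q x + c^T x + lambda^T (A x - b)
Stationarity (grad_x L = 0): Q x + c + A^T lambda = 0.
Primal feasibility: A x = b.

This gives the KKT block system:
  [ Q   A^T ] [ x     ]   [-c ]
  [ A    0  ] [ lambda ] = [ b ]

Solving the linear system:
  x*      = (1.2105, -1.7895)
  lambda* = (2.3684)
  f(x*)   = 8.5789

x* = (1.2105, -1.7895), lambda* = (2.3684)


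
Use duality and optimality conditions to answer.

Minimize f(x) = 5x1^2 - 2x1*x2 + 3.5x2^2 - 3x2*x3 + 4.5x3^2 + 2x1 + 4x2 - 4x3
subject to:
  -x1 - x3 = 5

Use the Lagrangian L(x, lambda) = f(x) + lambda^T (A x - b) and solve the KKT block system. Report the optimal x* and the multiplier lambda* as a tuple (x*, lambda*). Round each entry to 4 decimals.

Form the Lagrangian:
  L(x, lambda) = (1/2) x^T Q x + c^T x + lambda^T (A x - b)
Stationarity (grad_x L = 0): Q x + c + A^T lambda = 0.
Primal feasibility: A x = b.

This gives the KKT block system:
  [ Q   A^T ] [ x     ]   [-c ]
  [ A    0  ] [ lambda ] = [ b ]

Solving the linear system:
  x*      = (-2.5606, -2.3485, -2.4394)
  lambda* = (-18.9091)
  f(x*)   = 44.8939

x* = (-2.5606, -2.3485, -2.4394), lambda* = (-18.9091)


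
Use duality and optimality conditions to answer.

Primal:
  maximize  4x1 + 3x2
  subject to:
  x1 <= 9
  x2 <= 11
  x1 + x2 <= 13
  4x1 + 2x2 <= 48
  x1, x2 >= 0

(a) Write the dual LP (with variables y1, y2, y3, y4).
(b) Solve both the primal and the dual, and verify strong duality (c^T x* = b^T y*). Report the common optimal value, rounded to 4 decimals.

The standard primal-dual pair for 'max c^T x s.t. A x <= b, x >= 0' is:
  Dual:  min b^T y  s.t.  A^T y >= c,  y >= 0.

So the dual LP is:
  minimize  9y1 + 11y2 + 13y3 + 48y4
  subject to:
    y1 + y3 + 4y4 >= 4
    y2 + y3 + 2y4 >= 3
    y1, y2, y3, y4 >= 0

Solving the primal: x* = (9, 4).
  primal value c^T x* = 48.
Solving the dual: y* = (1, 0, 3, 0).
  dual value b^T y* = 48.
Strong duality: c^T x* = b^T y*. Confirmed.

48


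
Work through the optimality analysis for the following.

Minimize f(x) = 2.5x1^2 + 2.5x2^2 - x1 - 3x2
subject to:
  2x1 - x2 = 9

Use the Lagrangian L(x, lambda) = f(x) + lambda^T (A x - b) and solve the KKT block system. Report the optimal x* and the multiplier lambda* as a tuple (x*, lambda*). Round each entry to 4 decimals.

Form the Lagrangian:
  L(x, lambda) = (1/2) x^T Q x + c^T x + lambda^T (A x - b)
Stationarity (grad_x L = 0): Q x + c + A^T lambda = 0.
Primal feasibility: A x = b.

This gives the KKT block system:
  [ Q   A^T ] [ x     ]   [-c ]
  [ A    0  ] [ lambda ] = [ b ]

Solving the linear system:
  x*      = (3.88, -1.24)
  lambda* = (-9.2)
  f(x*)   = 41.32

x* = (3.88, -1.24), lambda* = (-9.2)


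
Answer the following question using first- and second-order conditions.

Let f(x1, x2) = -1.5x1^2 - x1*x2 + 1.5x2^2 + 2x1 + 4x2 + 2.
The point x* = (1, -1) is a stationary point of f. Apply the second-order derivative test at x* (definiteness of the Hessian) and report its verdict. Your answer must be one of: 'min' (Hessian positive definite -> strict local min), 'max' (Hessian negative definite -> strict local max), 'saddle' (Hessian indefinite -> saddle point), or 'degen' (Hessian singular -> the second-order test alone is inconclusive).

Compute the Hessian H = grad^2 f:
  H = [[-3, -1], [-1, 3]]
Verify stationarity: grad f(x*) = H x* + g = (0, 0).
Eigenvalues of H: -3.1623, 3.1623.
Eigenvalues have mixed signs, so H is indefinite -> x* is a saddle point.

saddle


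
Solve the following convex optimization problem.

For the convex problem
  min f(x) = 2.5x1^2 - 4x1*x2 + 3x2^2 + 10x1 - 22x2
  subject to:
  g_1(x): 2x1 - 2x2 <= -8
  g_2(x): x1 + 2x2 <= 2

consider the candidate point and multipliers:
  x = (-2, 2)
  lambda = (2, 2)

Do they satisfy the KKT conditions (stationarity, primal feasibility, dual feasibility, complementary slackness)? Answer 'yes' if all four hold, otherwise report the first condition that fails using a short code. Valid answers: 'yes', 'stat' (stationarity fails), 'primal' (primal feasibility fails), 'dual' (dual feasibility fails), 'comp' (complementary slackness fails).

Gradient of f: grad f(x) = Q x + c = (-8, -2)
Constraint values g_i(x) = a_i^T x - b_i:
  g_1((-2, 2)) = 0
  g_2((-2, 2)) = 0
Stationarity residual: grad f(x) + sum_i lambda_i a_i = (-2, -2)
  -> stationarity FAILS
Primal feasibility (all g_i <= 0): OK
Dual feasibility (all lambda_i >= 0): OK
Complementary slackness (lambda_i * g_i(x) = 0 for all i): OK

Verdict: the first failing condition is stationarity -> stat.

stat


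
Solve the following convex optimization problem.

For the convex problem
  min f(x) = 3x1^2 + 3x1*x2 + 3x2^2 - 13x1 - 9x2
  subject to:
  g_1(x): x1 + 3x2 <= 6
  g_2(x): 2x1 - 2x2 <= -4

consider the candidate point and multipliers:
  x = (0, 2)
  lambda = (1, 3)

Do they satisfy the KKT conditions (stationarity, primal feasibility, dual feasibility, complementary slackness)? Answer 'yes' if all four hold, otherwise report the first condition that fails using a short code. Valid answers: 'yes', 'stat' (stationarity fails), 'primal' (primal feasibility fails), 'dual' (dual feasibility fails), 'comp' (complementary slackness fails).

Gradient of f: grad f(x) = Q x + c = (-7, 3)
Constraint values g_i(x) = a_i^T x - b_i:
  g_1((0, 2)) = 0
  g_2((0, 2)) = 0
Stationarity residual: grad f(x) + sum_i lambda_i a_i = (0, 0)
  -> stationarity OK
Primal feasibility (all g_i <= 0): OK
Dual feasibility (all lambda_i >= 0): OK
Complementary slackness (lambda_i * g_i(x) = 0 for all i): OK

Verdict: yes, KKT holds.

yes


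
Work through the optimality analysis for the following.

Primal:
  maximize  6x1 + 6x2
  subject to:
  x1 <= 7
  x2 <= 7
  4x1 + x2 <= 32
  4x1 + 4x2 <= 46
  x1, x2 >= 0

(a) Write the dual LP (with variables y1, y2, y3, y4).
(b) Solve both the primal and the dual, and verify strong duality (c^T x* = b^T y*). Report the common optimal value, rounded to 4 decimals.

The standard primal-dual pair for 'max c^T x s.t. A x <= b, x >= 0' is:
  Dual:  min b^T y  s.t.  A^T y >= c,  y >= 0.

So the dual LP is:
  minimize  7y1 + 7y2 + 32y3 + 46y4
  subject to:
    y1 + 4y3 + 4y4 >= 6
    y2 + y3 + 4y4 >= 6
    y1, y2, y3, y4 >= 0

Solving the primal: x* = (6.8333, 4.6667).
  primal value c^T x* = 69.
Solving the dual: y* = (0, 0, 0, 1.5).
  dual value b^T y* = 69.
Strong duality: c^T x* = b^T y*. Confirmed.

69


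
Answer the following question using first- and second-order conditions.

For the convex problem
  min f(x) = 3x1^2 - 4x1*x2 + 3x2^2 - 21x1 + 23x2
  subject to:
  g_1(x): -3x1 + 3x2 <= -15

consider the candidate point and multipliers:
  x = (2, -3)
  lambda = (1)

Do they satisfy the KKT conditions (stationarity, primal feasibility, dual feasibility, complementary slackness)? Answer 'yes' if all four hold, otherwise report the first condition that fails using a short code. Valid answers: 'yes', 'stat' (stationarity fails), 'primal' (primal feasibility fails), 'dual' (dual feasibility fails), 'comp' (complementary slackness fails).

Gradient of f: grad f(x) = Q x + c = (3, -3)
Constraint values g_i(x) = a_i^T x - b_i:
  g_1((2, -3)) = 0
Stationarity residual: grad f(x) + sum_i lambda_i a_i = (0, 0)
  -> stationarity OK
Primal feasibility (all g_i <= 0): OK
Dual feasibility (all lambda_i >= 0): OK
Complementary slackness (lambda_i * g_i(x) = 0 for all i): OK

Verdict: yes, KKT holds.

yes


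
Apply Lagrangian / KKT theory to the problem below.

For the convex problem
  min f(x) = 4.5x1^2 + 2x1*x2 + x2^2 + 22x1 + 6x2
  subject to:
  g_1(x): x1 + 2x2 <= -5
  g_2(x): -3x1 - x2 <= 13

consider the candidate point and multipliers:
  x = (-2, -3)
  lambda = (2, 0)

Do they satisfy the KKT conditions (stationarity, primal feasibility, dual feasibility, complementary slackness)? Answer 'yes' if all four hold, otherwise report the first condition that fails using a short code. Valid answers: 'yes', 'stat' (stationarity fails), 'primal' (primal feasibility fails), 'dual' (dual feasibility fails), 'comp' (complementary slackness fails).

Gradient of f: grad f(x) = Q x + c = (-2, -4)
Constraint values g_i(x) = a_i^T x - b_i:
  g_1((-2, -3)) = -3
  g_2((-2, -3)) = -4
Stationarity residual: grad f(x) + sum_i lambda_i a_i = (0, 0)
  -> stationarity OK
Primal feasibility (all g_i <= 0): OK
Dual feasibility (all lambda_i >= 0): OK
Complementary slackness (lambda_i * g_i(x) = 0 for all i): FAILS

Verdict: the first failing condition is complementary_slackness -> comp.

comp


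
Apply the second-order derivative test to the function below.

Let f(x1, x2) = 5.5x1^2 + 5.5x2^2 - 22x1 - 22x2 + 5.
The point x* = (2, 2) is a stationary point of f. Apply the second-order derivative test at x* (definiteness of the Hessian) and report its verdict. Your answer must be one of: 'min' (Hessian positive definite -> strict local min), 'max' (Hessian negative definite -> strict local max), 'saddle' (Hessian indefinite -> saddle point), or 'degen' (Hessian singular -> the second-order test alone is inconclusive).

Compute the Hessian H = grad^2 f:
  H = [[11, 0], [0, 11]]
Verify stationarity: grad f(x*) = H x* + g = (0, 0).
Eigenvalues of H: 11, 11.
Both eigenvalues > 0, so H is positive definite -> x* is a strict local min.

min


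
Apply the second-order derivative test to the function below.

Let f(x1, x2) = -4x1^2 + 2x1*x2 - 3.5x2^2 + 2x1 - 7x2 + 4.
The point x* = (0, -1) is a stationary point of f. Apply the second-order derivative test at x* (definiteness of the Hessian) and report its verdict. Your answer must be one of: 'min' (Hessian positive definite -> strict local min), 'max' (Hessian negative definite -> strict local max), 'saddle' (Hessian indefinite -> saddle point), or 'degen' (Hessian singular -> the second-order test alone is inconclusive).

Compute the Hessian H = grad^2 f:
  H = [[-8, 2], [2, -7]]
Verify stationarity: grad f(x*) = H x* + g = (0, 0).
Eigenvalues of H: -9.5616, -5.4384.
Both eigenvalues < 0, so H is negative definite -> x* is a strict local max.

max


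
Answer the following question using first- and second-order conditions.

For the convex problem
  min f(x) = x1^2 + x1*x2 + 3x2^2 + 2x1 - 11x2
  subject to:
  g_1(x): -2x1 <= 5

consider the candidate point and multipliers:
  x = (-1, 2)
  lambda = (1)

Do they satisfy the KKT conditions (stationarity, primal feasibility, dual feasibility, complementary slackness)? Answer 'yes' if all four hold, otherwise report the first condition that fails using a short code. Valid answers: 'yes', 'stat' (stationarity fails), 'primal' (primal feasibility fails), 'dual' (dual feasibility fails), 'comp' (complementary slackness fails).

Gradient of f: grad f(x) = Q x + c = (2, 0)
Constraint values g_i(x) = a_i^T x - b_i:
  g_1((-1, 2)) = -3
Stationarity residual: grad f(x) + sum_i lambda_i a_i = (0, 0)
  -> stationarity OK
Primal feasibility (all g_i <= 0): OK
Dual feasibility (all lambda_i >= 0): OK
Complementary slackness (lambda_i * g_i(x) = 0 for all i): FAILS

Verdict: the first failing condition is complementary_slackness -> comp.

comp


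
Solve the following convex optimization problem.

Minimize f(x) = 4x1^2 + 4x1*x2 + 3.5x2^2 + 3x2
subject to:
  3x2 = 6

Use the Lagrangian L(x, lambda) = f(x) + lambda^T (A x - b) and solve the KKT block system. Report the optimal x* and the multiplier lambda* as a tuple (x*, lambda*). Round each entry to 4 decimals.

Form the Lagrangian:
  L(x, lambda) = (1/2) x^T Q x + c^T x + lambda^T (A x - b)
Stationarity (grad_x L = 0): Q x + c + A^T lambda = 0.
Primal feasibility: A x = b.

This gives the KKT block system:
  [ Q   A^T ] [ x     ]   [-c ]
  [ A    0  ] [ lambda ] = [ b ]

Solving the linear system:
  x*      = (-1, 2)
  lambda* = (-4.3333)
  f(x*)   = 16

x* = (-1, 2), lambda* = (-4.3333)


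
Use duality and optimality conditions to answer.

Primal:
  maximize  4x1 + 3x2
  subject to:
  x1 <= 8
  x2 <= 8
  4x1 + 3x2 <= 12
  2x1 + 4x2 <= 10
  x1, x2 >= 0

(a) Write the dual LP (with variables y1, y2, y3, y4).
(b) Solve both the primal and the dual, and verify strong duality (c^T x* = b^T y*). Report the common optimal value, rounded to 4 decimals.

The standard primal-dual pair for 'max c^T x s.t. A x <= b, x >= 0' is:
  Dual:  min b^T y  s.t.  A^T y >= c,  y >= 0.

So the dual LP is:
  minimize  8y1 + 8y2 + 12y3 + 10y4
  subject to:
    y1 + 4y3 + 2y4 >= 4
    y2 + 3y3 + 4y4 >= 3
    y1, y2, y3, y4 >= 0

Solving the primal: x* = (3, 0).
  primal value c^T x* = 12.
Solving the dual: y* = (0, 0, 1, 0).
  dual value b^T y* = 12.
Strong duality: c^T x* = b^T y*. Confirmed.

12


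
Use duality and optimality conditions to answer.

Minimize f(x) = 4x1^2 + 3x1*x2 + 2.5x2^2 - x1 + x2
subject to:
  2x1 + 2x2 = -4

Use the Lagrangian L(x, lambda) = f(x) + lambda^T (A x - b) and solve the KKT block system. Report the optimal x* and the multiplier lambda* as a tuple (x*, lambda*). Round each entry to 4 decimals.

Form the Lagrangian:
  L(x, lambda) = (1/2) x^T Q x + c^T x + lambda^T (A x - b)
Stationarity (grad_x L = 0): Q x + c + A^T lambda = 0.
Primal feasibility: A x = b.

This gives the KKT block system:
  [ Q   A^T ] [ x     ]   [-c ]
  [ A    0  ] [ lambda ] = [ b ]

Solving the linear system:
  x*      = (-0.2857, -1.7143)
  lambda* = (4.2143)
  f(x*)   = 7.7143

x* = (-0.2857, -1.7143), lambda* = (4.2143)


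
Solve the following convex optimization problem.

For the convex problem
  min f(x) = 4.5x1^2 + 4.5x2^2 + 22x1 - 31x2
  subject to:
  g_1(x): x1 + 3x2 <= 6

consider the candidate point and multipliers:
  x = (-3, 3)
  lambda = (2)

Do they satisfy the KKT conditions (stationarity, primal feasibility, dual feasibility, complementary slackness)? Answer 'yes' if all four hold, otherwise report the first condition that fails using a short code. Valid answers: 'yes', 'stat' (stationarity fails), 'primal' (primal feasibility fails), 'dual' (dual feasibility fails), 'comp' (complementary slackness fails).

Gradient of f: grad f(x) = Q x + c = (-5, -4)
Constraint values g_i(x) = a_i^T x - b_i:
  g_1((-3, 3)) = 0
Stationarity residual: grad f(x) + sum_i lambda_i a_i = (-3, 2)
  -> stationarity FAILS
Primal feasibility (all g_i <= 0): OK
Dual feasibility (all lambda_i >= 0): OK
Complementary slackness (lambda_i * g_i(x) = 0 for all i): OK

Verdict: the first failing condition is stationarity -> stat.

stat


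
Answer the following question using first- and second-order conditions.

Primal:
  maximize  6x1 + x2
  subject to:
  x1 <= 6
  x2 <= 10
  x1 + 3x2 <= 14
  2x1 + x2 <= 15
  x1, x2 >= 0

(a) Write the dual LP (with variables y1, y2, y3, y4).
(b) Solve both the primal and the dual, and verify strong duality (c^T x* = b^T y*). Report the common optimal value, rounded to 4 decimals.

The standard primal-dual pair for 'max c^T x s.t. A x <= b, x >= 0' is:
  Dual:  min b^T y  s.t.  A^T y >= c,  y >= 0.

So the dual LP is:
  minimize  6y1 + 10y2 + 14y3 + 15y4
  subject to:
    y1 + y3 + 2y4 >= 6
    y2 + 3y3 + y4 >= 1
    y1, y2, y3, y4 >= 0

Solving the primal: x* = (6, 2.6667).
  primal value c^T x* = 38.6667.
Solving the dual: y* = (5.6667, 0, 0.3333, 0).
  dual value b^T y* = 38.6667.
Strong duality: c^T x* = b^T y*. Confirmed.

38.6667


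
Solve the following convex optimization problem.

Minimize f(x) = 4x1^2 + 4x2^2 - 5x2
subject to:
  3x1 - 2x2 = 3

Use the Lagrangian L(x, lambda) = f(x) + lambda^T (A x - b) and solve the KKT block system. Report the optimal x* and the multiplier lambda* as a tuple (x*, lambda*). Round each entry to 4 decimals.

Form the Lagrangian:
  L(x, lambda) = (1/2) x^T Q x + c^T x + lambda^T (A x - b)
Stationarity (grad_x L = 0): Q x + c + A^T lambda = 0.
Primal feasibility: A x = b.

This gives the KKT block system:
  [ Q   A^T ] [ x     ]   [-c ]
  [ A    0  ] [ lambda ] = [ b ]

Solving the linear system:
  x*      = (0.9808, -0.0288)
  lambda* = (-2.6154)
  f(x*)   = 3.9952

x* = (0.9808, -0.0288), lambda* = (-2.6154)


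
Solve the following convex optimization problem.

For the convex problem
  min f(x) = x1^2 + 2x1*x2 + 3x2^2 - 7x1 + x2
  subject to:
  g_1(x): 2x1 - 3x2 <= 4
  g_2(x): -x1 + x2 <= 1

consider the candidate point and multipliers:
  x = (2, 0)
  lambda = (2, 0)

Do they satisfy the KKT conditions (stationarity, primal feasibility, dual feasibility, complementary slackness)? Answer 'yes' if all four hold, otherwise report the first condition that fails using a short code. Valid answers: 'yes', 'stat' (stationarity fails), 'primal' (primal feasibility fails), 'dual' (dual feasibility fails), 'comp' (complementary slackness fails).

Gradient of f: grad f(x) = Q x + c = (-3, 5)
Constraint values g_i(x) = a_i^T x - b_i:
  g_1((2, 0)) = 0
  g_2((2, 0)) = -3
Stationarity residual: grad f(x) + sum_i lambda_i a_i = (1, -1)
  -> stationarity FAILS
Primal feasibility (all g_i <= 0): OK
Dual feasibility (all lambda_i >= 0): OK
Complementary slackness (lambda_i * g_i(x) = 0 for all i): OK

Verdict: the first failing condition is stationarity -> stat.

stat


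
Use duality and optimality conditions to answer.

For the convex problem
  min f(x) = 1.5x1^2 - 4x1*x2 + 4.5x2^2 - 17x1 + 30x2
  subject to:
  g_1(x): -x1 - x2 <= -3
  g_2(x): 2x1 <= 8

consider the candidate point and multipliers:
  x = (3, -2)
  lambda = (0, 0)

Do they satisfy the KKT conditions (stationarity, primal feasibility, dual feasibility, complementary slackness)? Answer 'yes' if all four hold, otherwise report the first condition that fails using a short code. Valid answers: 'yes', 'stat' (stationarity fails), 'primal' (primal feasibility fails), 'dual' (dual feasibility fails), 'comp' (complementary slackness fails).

Gradient of f: grad f(x) = Q x + c = (0, 0)
Constraint values g_i(x) = a_i^T x - b_i:
  g_1((3, -2)) = 2
  g_2((3, -2)) = -2
Stationarity residual: grad f(x) + sum_i lambda_i a_i = (0, 0)
  -> stationarity OK
Primal feasibility (all g_i <= 0): FAILS
Dual feasibility (all lambda_i >= 0): OK
Complementary slackness (lambda_i * g_i(x) = 0 for all i): OK

Verdict: the first failing condition is primal_feasibility -> primal.

primal


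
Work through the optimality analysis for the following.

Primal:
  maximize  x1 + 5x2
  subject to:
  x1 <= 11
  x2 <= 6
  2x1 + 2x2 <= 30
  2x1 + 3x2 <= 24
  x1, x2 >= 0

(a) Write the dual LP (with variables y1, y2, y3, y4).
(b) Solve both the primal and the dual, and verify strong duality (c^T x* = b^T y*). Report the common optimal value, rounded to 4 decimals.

The standard primal-dual pair for 'max c^T x s.t. A x <= b, x >= 0' is:
  Dual:  min b^T y  s.t.  A^T y >= c,  y >= 0.

So the dual LP is:
  minimize  11y1 + 6y2 + 30y3 + 24y4
  subject to:
    y1 + 2y3 + 2y4 >= 1
    y2 + 2y3 + 3y4 >= 5
    y1, y2, y3, y4 >= 0

Solving the primal: x* = (3, 6).
  primal value c^T x* = 33.
Solving the dual: y* = (0, 3.5, 0, 0.5).
  dual value b^T y* = 33.
Strong duality: c^T x* = b^T y*. Confirmed.

33


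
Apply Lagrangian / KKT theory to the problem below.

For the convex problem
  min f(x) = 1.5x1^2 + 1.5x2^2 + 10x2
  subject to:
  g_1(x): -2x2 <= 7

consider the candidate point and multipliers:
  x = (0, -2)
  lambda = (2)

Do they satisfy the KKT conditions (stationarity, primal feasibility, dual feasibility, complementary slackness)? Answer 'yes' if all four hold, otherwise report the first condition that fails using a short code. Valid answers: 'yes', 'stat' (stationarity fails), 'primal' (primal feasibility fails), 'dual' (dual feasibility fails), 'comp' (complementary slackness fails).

Gradient of f: grad f(x) = Q x + c = (0, 4)
Constraint values g_i(x) = a_i^T x - b_i:
  g_1((0, -2)) = -3
Stationarity residual: grad f(x) + sum_i lambda_i a_i = (0, 0)
  -> stationarity OK
Primal feasibility (all g_i <= 0): OK
Dual feasibility (all lambda_i >= 0): OK
Complementary slackness (lambda_i * g_i(x) = 0 for all i): FAILS

Verdict: the first failing condition is complementary_slackness -> comp.

comp


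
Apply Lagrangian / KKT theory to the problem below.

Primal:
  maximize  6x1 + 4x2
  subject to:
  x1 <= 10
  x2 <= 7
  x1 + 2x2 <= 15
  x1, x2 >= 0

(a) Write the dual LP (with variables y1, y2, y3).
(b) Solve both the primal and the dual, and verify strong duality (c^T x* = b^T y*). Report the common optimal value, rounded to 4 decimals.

The standard primal-dual pair for 'max c^T x s.t. A x <= b, x >= 0' is:
  Dual:  min b^T y  s.t.  A^T y >= c,  y >= 0.

So the dual LP is:
  minimize  10y1 + 7y2 + 15y3
  subject to:
    y1 + y3 >= 6
    y2 + 2y3 >= 4
    y1, y2, y3 >= 0

Solving the primal: x* = (10, 2.5).
  primal value c^T x* = 70.
Solving the dual: y* = (4, 0, 2).
  dual value b^T y* = 70.
Strong duality: c^T x* = b^T y*. Confirmed.

70


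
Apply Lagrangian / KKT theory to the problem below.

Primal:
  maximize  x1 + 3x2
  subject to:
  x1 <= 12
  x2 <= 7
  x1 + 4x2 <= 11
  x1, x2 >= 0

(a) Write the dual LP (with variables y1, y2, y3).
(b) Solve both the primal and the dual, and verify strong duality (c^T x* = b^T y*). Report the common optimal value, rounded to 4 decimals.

The standard primal-dual pair for 'max c^T x s.t. A x <= b, x >= 0' is:
  Dual:  min b^T y  s.t.  A^T y >= c,  y >= 0.

So the dual LP is:
  minimize  12y1 + 7y2 + 11y3
  subject to:
    y1 + y3 >= 1
    y2 + 4y3 >= 3
    y1, y2, y3 >= 0

Solving the primal: x* = (11, 0).
  primal value c^T x* = 11.
Solving the dual: y* = (0, 0, 1).
  dual value b^T y* = 11.
Strong duality: c^T x* = b^T y*. Confirmed.

11


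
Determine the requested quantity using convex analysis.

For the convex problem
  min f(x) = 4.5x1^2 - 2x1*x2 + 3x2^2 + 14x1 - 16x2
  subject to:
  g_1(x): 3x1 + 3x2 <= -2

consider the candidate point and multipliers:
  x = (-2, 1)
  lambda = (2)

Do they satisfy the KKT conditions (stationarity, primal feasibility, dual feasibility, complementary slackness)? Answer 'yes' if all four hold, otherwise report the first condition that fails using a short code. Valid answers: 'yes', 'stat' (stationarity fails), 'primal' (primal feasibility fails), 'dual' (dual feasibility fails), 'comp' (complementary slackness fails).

Gradient of f: grad f(x) = Q x + c = (-6, -6)
Constraint values g_i(x) = a_i^T x - b_i:
  g_1((-2, 1)) = -1
Stationarity residual: grad f(x) + sum_i lambda_i a_i = (0, 0)
  -> stationarity OK
Primal feasibility (all g_i <= 0): OK
Dual feasibility (all lambda_i >= 0): OK
Complementary slackness (lambda_i * g_i(x) = 0 for all i): FAILS

Verdict: the first failing condition is complementary_slackness -> comp.

comp


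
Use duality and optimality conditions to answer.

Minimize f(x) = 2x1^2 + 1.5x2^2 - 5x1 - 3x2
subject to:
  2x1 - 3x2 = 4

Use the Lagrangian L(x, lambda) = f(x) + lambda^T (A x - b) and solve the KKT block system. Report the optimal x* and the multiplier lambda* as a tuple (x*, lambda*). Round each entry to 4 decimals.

Form the Lagrangian:
  L(x, lambda) = (1/2) x^T Q x + c^T x + lambda^T (A x - b)
Stationarity (grad_x L = 0): Q x + c + A^T lambda = 0.
Primal feasibility: A x = b.

This gives the KKT block system:
  [ Q   A^T ] [ x     ]   [-c ]
  [ A    0  ] [ lambda ] = [ b ]

Solving the linear system:
  x*      = (1.8125, -0.125)
  lambda* = (-1.125)
  f(x*)   = -2.0938

x* = (1.8125, -0.125), lambda* = (-1.125)
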